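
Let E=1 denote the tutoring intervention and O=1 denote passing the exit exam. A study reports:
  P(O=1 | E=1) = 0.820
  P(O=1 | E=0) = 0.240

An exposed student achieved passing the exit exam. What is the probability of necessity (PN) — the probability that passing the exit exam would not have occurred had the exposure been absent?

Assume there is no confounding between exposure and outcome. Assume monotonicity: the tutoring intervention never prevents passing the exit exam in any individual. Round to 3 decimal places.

PN ≈ 0.707

Let p₁ = 0.82, p₀ = 0.24.
Under exogeneity and monotonicity, PN = (p₁ − p₀) / p₁.
PN = (0.82 − 0.24) / 0.82 = 0.58 / 0.82 ≈ 0.7073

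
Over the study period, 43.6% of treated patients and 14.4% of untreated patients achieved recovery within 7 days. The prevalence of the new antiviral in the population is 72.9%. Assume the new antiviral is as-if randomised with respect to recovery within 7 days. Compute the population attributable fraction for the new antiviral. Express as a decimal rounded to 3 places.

p₁ = 0.436, p₀ = 0.144.
Overall risk P(Y=1) = π·p₁ + (1−π)·p₀ = 0.729×0.436 + 0.271×0.144 = 0.35687.
Under exogeneity, PAF = [P(Y=1) − p₀] / P(Y=1).
PAF = (0.35687 − 0.144) / 0.35687 ≈ 0.5965

PAF ≈ 0.596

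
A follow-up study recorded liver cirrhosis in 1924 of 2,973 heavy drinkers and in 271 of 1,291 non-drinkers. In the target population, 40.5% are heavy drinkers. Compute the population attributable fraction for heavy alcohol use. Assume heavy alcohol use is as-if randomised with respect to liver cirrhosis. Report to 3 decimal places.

PAF ≈ 0.458

p₁ = P(outcome | exposed) = 1924/2973 = 0.64716
p₀ = P(outcome | unexposed) = 271/1291 = 0.20991
Overall risk P(Y=1) = π·p₁ + (1−π)·p₀ = 0.405×0.64716 + 0.595×0.20991 = 0.387.
Under exogeneity, PAF = [P(Y=1) − p₀] / P(Y=1).
PAF = (0.387 − 0.20991) / 0.387 ≈ 0.4576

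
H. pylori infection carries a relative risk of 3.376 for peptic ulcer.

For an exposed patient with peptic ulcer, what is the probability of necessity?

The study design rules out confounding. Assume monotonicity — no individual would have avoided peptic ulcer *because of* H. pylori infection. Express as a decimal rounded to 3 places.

Under exogeneity and monotonicity, PN = (RR − 1) / RR = 1 − 1/RR.
PN = (3.376 − 1) / 3.376 = 2.376 / 3.376 ≈ 0.7038

PN ≈ 0.704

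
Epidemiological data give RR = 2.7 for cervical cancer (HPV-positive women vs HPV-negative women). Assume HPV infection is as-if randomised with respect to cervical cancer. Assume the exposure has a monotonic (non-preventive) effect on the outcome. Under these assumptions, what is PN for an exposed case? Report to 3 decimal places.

Under exogeneity and monotonicity, PN = (RR − 1) / RR = 1 − 1/RR.
PN = (2.7 − 1) / 2.7 = 1.7 / 2.7 ≈ 0.6296

PN ≈ 0.630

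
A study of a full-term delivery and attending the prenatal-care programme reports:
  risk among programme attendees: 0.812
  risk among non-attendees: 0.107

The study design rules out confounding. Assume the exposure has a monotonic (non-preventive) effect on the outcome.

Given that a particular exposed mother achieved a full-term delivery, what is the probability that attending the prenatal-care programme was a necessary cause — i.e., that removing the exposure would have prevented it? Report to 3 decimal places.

PN ≈ 0.868

Let p₁ = 0.812, p₀ = 0.107.
Under exogeneity and monotonicity, PN = (p₁ − p₀) / p₁.
PN = (0.812 − 0.107) / 0.812 = 0.705 / 0.812 ≈ 0.8682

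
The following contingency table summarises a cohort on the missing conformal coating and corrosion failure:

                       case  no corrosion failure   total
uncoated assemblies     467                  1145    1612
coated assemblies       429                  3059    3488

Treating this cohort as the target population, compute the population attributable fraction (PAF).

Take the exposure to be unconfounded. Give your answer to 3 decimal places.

PAF ≈ 0.300

p₁ = P(outcome | exposed) = 467/1612 = 0.2897
p₀ = P(outcome | unexposed) = 429/3488 = 0.12299
Exposure prevalence π = 1612/5100 = 0.31608; overall risk P(Y=1) = 0.17569.
Under exogeneity, PAF = [P(Y=1) − p₀]/P(Y=1).
PAF = (0.17569 − 0.12299) / 0.17569 ≈ 0.2999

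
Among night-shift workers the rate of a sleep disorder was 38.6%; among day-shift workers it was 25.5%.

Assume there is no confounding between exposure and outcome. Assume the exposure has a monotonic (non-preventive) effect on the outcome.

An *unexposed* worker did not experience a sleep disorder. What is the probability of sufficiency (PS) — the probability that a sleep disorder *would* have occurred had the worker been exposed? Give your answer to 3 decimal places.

p₁ = 0.386, p₀ = 0.255.
Under exogeneity and monotonicity, PS = (p₁ − p₀) / (1 − p₀).
PS = (0.386 − 0.255) / (1 − 0.255) = 0.131 / 0.745 ≈ 0.1758

PS ≈ 0.176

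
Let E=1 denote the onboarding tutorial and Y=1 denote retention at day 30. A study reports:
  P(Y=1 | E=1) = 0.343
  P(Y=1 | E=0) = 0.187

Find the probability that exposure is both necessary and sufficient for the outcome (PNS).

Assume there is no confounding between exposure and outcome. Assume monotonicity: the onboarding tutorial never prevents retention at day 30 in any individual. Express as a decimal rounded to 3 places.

PNS ≈ 0.156

Let p₁ = 0.343, p₀ = 0.187.
Under exogeneity and monotonicity, PNS = p₁ − p₀.
PNS = 0.343 − 0.187 = 0.156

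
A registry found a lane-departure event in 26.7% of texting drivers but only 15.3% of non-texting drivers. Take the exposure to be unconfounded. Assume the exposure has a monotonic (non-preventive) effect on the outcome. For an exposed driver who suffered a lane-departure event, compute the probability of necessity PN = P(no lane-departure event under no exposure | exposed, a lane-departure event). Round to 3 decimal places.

p₁ = 0.267, p₀ = 0.153.
Under exogeneity and monotonicity, PN = (p₁ − p₀) / p₁.
PN = (0.267 − 0.153) / 0.267 = 0.114 / 0.267 ≈ 0.4270

PN ≈ 0.427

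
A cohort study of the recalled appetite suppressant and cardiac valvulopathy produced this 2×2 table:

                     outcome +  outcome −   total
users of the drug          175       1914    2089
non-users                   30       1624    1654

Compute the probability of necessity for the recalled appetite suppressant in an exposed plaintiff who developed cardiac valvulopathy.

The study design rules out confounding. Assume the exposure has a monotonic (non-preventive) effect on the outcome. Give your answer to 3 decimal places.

PN ≈ 0.783

p₁ = P(outcome | exposed) = 175/2089 = 0.083772
p₀ = P(outcome | unexposed) = 30/1654 = 0.018138
Under exogeneity and monotonicity, PN = (p₁ − p₀) / p₁.
PN = (0.083772 − 0.018138) / 0.083772 = 0.065634 / 0.083772 ≈ 0.7835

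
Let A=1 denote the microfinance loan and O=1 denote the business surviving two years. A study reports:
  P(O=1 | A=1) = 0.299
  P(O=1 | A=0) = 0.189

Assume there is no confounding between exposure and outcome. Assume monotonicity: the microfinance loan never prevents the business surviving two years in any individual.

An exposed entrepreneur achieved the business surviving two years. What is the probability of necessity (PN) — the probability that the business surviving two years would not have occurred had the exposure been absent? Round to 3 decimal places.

PN ≈ 0.368

Let p₁ = 0.299, p₀ = 0.189.
Under exogeneity and monotonicity, PN = (p₁ − p₀) / p₁.
PN = (0.299 − 0.189) / 0.299 = 0.11 / 0.299 ≈ 0.3679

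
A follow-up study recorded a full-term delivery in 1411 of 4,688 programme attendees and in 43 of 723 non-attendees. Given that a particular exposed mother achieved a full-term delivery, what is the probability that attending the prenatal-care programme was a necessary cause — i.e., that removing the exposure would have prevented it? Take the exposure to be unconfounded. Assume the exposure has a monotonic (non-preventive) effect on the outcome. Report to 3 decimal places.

PN ≈ 0.802

p₁ = P(outcome | exposed) = 1411/4688 = 0.30098
p₀ = P(outcome | unexposed) = 43/723 = 0.059474
Under exogeneity and monotonicity, PN = (p₁ − p₀) / p₁.
PN = (0.30098 − 0.059474) / 0.30098 = 0.24151 / 0.30098 ≈ 0.8024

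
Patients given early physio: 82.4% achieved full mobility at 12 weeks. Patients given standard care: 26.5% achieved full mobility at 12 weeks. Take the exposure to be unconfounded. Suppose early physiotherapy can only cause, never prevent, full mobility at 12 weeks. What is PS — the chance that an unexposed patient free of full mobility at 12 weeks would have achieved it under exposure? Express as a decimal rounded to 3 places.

p₁ = 0.824, p₀ = 0.265.
Under exogeneity and monotonicity, PS = (p₁ − p₀) / (1 − p₀).
PS = (0.824 − 0.265) / (1 − 0.265) = 0.559 / 0.735 ≈ 0.7605

PS ≈ 0.761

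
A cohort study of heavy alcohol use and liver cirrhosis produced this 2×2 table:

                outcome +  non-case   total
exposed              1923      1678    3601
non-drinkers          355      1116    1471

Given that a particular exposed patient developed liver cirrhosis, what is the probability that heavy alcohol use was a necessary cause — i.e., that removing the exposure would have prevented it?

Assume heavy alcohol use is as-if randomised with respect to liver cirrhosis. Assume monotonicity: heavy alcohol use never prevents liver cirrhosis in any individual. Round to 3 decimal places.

p₁ = P(outcome | exposed) = 1923/3601 = 0.53402
p₀ = P(outcome | unexposed) = 355/1471 = 0.24133
Under exogeneity and monotonicity, PN = (p₁ − p₀) / p₁.
PN = (0.53402 − 0.24133) / 0.53402 = 0.29269 / 0.53402 ≈ 0.5481

PN ≈ 0.548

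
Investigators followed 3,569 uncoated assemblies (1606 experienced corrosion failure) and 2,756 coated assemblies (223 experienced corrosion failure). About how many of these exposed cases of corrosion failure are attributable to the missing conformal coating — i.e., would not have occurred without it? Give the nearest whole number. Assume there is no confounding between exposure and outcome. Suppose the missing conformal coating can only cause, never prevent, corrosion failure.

p₁ = P(outcome | exposed) = 1606/3569 = 0.44999
p₀ = P(outcome | unexposed) = 223/2756 = 0.080914
PN = (p₁ − p₀)/p₁ = (0.44999 − 0.080914) / 0.44999 ≈ 0.82018.
Attributable cases ≈ PN × (exposed cases) = 0.82018 × 1606 ≈ 1317.22.

about 1317 cases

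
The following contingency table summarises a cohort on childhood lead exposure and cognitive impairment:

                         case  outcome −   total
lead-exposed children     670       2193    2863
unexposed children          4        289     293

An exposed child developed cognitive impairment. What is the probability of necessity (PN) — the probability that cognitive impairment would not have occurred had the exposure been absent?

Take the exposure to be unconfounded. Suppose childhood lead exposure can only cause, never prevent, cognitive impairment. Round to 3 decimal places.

p₁ = P(outcome | exposed) = 670/2863 = 0.23402
p₀ = P(outcome | unexposed) = 4/293 = 0.013652
Under exogeneity and monotonicity, PN = (p₁ − p₀)/p₁.
PN = (0.23402 − 0.013652) / 0.23402 ≈ 0.9417

PN ≈ 0.942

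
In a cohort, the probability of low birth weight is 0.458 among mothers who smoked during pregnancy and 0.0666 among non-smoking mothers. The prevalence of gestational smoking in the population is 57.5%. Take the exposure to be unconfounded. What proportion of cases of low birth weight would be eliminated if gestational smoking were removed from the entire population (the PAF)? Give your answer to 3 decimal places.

Let p₁ = 0.458, p₀ = 0.0666.
Overall risk P(Y=1) = π·p₁ + (1−π)·p₀ = 0.575×0.458 + 0.425×0.0666 = 0.29165.
Under exogeneity, PAF = [P(Y=1) − p₀] / P(Y=1).
PAF = (0.29165 − 0.0666) / 0.29165 ≈ 0.7716

PAF ≈ 0.772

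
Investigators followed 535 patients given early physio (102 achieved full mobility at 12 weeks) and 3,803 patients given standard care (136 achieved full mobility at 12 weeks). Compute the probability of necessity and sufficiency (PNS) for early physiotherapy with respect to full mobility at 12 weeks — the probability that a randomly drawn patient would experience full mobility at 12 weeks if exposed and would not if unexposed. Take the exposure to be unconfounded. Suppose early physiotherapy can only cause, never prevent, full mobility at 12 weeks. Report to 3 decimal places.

p₁ = P(outcome | exposed) = 102/535 = 0.19065
p₀ = P(outcome | unexposed) = 136/3803 = 0.035761
Under exogeneity and monotonicity, PNS = p₁ − p₀.
PNS = 0.19065 − 0.035761 = 0.15489

PNS ≈ 0.155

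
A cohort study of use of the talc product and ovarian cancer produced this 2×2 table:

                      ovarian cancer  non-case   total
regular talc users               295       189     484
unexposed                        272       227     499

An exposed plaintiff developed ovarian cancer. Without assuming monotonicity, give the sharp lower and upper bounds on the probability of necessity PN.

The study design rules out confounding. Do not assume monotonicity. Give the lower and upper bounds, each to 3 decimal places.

p₁ = P(outcome | exposed) = 295/484 = 0.6095
p₀ = P(outcome | unexposed) = 272/499 = 0.54509
Under exogeneity alone the bounds on PN are max{0,(p₁−p₀)/p₁} ≤ PN ≤ min{1,(1−p₀)/p₁}.
  lower = (p₁ − p₀)/p₁ = 0.064414 / 0.6095 ≈ 0.1057
  upper = min{1, (1 − p₀)/p₁} = 0.45491 / 0.6095 ≈ 0.7464

0.106 ≤ PN ≤ 0.746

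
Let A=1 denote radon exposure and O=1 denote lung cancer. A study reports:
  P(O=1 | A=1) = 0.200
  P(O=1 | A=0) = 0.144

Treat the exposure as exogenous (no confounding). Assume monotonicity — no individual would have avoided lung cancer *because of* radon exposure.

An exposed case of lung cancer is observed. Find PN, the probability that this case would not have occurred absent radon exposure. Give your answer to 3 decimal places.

PN ≈ 0.280

Let p₁ = 0.2, p₀ = 0.144.
Under exogeneity and monotonicity, PN = (p₁ − p₀) / p₁.
PN = (0.2 − 0.144) / 0.2 = 0.056 / 0.2 ≈ 0.2800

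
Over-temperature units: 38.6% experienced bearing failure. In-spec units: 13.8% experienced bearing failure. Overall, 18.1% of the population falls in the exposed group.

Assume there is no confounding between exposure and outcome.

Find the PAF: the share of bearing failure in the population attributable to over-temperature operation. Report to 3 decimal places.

p₁ = 0.386, p₀ = 0.138.
Overall risk P(Y=1) = π·p₁ + (1−π)·p₀ = 0.181×0.386 + 0.819×0.138 = 0.18289.
Under exogeneity, PAF = [P(Y=1) − p₀] / P(Y=1).
PAF = (0.18289 − 0.138) / 0.18289 ≈ 0.2454

PAF ≈ 0.245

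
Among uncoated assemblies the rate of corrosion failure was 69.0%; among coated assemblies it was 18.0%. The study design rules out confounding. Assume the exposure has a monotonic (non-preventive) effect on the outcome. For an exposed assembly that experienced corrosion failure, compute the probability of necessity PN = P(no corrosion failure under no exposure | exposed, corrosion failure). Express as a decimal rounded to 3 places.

PN ≈ 0.739

p₁ = 0.69, p₀ = 0.18.
Under exogeneity and monotonicity, PN = (p₁ − p₀) / p₁.
PN = (0.69 − 0.18) / 0.69 = 0.51 / 0.69 ≈ 0.7391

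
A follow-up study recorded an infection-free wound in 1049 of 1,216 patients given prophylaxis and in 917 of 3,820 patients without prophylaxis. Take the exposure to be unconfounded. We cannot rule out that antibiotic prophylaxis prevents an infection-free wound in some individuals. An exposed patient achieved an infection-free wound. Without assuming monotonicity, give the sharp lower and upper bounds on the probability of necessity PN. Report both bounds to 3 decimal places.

p₁ = P(outcome | exposed) = 1049/1216 = 0.86266
p₀ = P(outcome | unexposed) = 917/3820 = 0.24005
Under exogeneity alone the bounds on PN are max{0,(p₁−p₀)/p₁} ≤ PN ≤ min{1,(1−p₀)/p₁}.
  lower = (p₁ − p₀)/p₁ = 0.62261 / 0.86266 ≈ 0.7217
  upper = min{1, (1 − p₀)/p₁} = 0.75995 / 0.86266 ≈ 0.8809

0.722 ≤ PN ≤ 0.881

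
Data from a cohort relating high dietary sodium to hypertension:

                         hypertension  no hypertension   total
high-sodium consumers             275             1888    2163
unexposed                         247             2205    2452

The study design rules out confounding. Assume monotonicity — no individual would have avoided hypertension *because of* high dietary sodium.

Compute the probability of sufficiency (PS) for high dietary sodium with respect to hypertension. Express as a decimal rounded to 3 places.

p₁ = P(outcome | exposed) = 275/2163 = 0.12714
p₀ = P(outcome | unexposed) = 247/2452 = 0.10073
Under exogeneity and monotonicity, PS = (p₁ − p₀)/(1 − p₀).
PS = (0.12714 − 0.10073) / 0.89927 ≈ 0.0294

PS ≈ 0.029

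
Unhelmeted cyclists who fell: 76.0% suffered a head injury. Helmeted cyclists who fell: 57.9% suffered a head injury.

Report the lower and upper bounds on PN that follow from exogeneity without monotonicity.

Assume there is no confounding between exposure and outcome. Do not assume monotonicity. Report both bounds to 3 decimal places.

p₁ = 0.76, p₀ = 0.579.
Under exogeneity alone the bounds on PN are max{0,(p₁−p₀)/p₁} ≤ PN ≤ min{1,(1−p₀)/p₁}.
  lower = (p₁ − p₀)/p₁ = 0.181 / 0.76 ≈ 0.2382
  upper = min{1, (1 − p₀)/p₁} = 0.421 / 0.76 ≈ 0.5539

0.238 ≤ PN ≤ 0.554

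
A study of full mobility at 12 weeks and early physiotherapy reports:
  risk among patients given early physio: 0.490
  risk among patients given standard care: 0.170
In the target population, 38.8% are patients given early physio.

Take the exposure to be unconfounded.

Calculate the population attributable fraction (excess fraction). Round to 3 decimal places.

PAF ≈ 0.422

Let p₁ = 0.49, p₀ = 0.17.
Overall risk P(Y=1) = π·p₁ + (1−π)·p₀ = 0.388×0.49 + 0.612×0.17 = 0.29416.
Under exogeneity, PAF = [P(Y=1) − p₀] / P(Y=1).
PAF = (0.29416 − 0.17) / 0.29416 ≈ 0.4221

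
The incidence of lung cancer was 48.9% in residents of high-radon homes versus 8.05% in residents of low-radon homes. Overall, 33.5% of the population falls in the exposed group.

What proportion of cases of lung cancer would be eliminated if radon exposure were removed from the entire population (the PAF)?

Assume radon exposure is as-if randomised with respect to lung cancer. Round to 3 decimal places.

PAF ≈ 0.630

p₁ = 0.489, p₀ = 0.0805.
Overall risk P(Y=1) = π·p₁ + (1−π)·p₀ = 0.335×0.489 + 0.665×0.0805 = 0.21735.
Under exogeneity, PAF = [P(Y=1) − p₀] / P(Y=1).
PAF = (0.21735 − 0.0805) / 0.21735 ≈ 0.6296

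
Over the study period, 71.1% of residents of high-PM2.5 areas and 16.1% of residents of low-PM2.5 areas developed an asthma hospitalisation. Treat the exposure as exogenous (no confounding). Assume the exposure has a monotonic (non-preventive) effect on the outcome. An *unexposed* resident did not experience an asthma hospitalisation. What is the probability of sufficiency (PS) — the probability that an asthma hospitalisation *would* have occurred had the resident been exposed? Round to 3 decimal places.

PS ≈ 0.656

p₁ = 0.711, p₀ = 0.161.
Under exogeneity and monotonicity, PS = (p₁ − p₀) / (1 − p₀).
PS = (0.711 − 0.161) / (1 − 0.161) = 0.55 / 0.839 ≈ 0.6555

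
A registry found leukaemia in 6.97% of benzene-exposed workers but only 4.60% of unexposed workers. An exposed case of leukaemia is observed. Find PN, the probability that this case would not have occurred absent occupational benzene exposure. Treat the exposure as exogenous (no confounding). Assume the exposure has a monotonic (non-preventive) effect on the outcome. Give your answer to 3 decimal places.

p₁ = 0.0697, p₀ = 0.046.
Under exogeneity and monotonicity, PN = (p₁ − p₀) / p₁.
PN = (0.0697 − 0.046) / 0.0697 = 0.0237 / 0.0697 ≈ 0.3400

PN ≈ 0.340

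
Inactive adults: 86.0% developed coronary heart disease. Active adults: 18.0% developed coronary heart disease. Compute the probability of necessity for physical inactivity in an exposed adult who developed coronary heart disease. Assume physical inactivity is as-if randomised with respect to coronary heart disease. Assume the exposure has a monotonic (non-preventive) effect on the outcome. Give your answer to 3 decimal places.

p₁ = 0.86, p₀ = 0.18.
Under exogeneity and monotonicity, PN = (p₁ − p₀) / p₁.
PN = (0.86 − 0.18) / 0.86 = 0.68 / 0.86 ≈ 0.7907

PN ≈ 0.791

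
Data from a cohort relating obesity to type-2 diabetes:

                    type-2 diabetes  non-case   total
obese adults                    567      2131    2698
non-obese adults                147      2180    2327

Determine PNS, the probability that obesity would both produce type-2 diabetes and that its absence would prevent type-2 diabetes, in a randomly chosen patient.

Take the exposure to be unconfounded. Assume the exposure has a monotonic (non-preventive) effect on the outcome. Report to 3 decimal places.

p₁ = P(outcome | exposed) = 567/2698 = 0.21016
p₀ = P(outcome | unexposed) = 147/2327 = 0.063171
Under exogeneity and monotonicity, PNS = p₁ − p₀.
PNS = 0.21016 − 0.063171 = 0.14698

PNS ≈ 0.147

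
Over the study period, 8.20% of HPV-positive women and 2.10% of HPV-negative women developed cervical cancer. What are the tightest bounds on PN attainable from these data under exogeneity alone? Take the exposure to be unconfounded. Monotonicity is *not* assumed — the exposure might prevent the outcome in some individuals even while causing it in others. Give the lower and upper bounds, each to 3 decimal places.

0.744 ≤ PN ≤ 1.000

p₁ = 0.082, p₀ = 0.021.
Under exogeneity alone the bounds on PN are max{0,(p₁−p₀)/p₁} ≤ PN ≤ min{1,(1−p₀)/p₁}.
  lower = (p₁ − p₀)/p₁ = 0.061 / 0.082 ≈ 0.7439
  upper = min{1, (1 − p₀)/p₁} = 0.979 / 0.082 ≈ 11.9390 → capped at 1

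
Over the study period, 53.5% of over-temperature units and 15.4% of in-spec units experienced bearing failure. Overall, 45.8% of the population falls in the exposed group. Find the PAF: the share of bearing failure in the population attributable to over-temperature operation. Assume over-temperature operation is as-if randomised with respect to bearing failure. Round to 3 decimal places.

p₁ = 0.535, p₀ = 0.154.
Overall risk P(Y=1) = π·p₁ + (1−π)·p₀ = 0.458×0.535 + 0.542×0.154 = 0.3285.
Under exogeneity, PAF = [P(Y=1) − p₀] / P(Y=1).
PAF = (0.3285 − 0.154) / 0.3285 ≈ 0.5312

PAF ≈ 0.531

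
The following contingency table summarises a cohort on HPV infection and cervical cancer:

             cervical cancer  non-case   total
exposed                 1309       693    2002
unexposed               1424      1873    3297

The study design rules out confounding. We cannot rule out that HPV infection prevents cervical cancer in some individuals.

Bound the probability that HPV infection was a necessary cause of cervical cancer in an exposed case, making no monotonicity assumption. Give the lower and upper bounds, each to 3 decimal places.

p₁ = P(outcome | exposed) = 1309/2002 = 0.65385
p₀ = P(outcome | unexposed) = 1424/3297 = 0.43191
Under exogeneity alone the bounds on PN are max{0,(p₁−p₀)/p₁} ≤ PN ≤ min{1,(1−p₀)/p₁}.
  lower = (p₁ − p₀)/p₁ = 0.22194 / 0.65385 ≈ 0.3394
  upper = min{1, (1 − p₀)/p₁} = 0.56809 / 0.65385 ≈ 0.8688

0.339 ≤ PN ≤ 0.869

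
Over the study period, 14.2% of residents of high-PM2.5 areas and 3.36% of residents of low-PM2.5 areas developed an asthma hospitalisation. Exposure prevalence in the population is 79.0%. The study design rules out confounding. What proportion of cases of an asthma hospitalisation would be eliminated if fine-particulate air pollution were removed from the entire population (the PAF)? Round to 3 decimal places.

PAF ≈ 0.718

p₁ = 0.142, p₀ = 0.0336.
Overall risk P(Y=1) = π·p₁ + (1−π)·p₀ = 0.79×0.142 + 0.21×0.0336 = 0.11924.
Under exogeneity, PAF = [P(Y=1) − p₀] / P(Y=1).
PAF = (0.11924 − 0.0336) / 0.11924 ≈ 0.7182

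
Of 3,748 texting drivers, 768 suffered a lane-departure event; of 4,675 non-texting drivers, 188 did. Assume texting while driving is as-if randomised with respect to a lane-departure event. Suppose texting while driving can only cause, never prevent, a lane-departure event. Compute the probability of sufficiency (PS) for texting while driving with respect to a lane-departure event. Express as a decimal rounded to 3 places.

p₁ = P(outcome | exposed) = 768/3748 = 0.20491
p₀ = P(outcome | unexposed) = 188/4675 = 0.040214
Under exogeneity and monotonicity, PS = (p₁ − p₀) / (1 − p₀).
PS = (0.20491 − 0.040214) / (1 − 0.040214) = 0.1647 / 0.95979 ≈ 0.1716

PS ≈ 0.172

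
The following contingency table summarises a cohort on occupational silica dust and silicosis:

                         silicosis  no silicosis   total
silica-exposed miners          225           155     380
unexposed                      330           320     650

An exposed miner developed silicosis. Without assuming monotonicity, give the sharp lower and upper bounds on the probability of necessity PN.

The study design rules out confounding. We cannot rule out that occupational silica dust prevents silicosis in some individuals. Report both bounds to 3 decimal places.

p₁ = P(outcome | exposed) = 225/380 = 0.59211
p₀ = P(outcome | unexposed) = 330/650 = 0.50769
Under exogeneity alone the bounds on PN are max{0,(p₁−p₀)/p₁} ≤ PN ≤ min{1,(1−p₀)/p₁}.
  lower = (p₁ − p₀)/p₁ = 0.084413 / 0.59211 ≈ 0.1426
  upper = min{1, (1 − p₀)/p₁} = 0.49231 / 0.59211 ≈ 0.8315

0.143 ≤ PN ≤ 0.831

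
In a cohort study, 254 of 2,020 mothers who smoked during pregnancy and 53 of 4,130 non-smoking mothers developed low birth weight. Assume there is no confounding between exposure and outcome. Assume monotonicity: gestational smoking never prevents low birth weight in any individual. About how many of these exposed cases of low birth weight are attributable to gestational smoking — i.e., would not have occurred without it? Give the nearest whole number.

p₁ = P(outcome | exposed) = 254/2020 = 0.12574
p₀ = P(outcome | unexposed) = 53/4130 = 0.012833
PN = (p₁ − p₀)/p₁ = (0.12574 − 0.012833) / 0.12574 ≈ 0.89794.
Attributable cases ≈ PN × (exposed cases) = 0.89794 × 254 ≈ 228.08.

about 228 cases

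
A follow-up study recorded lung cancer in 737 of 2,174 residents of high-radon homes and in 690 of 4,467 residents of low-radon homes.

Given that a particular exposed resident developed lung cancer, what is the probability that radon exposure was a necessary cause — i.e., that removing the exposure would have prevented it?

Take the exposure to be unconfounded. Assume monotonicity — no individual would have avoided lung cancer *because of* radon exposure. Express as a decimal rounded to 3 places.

p₁ = P(outcome | exposed) = 737/2174 = 0.33901
p₀ = P(outcome | unexposed) = 690/4467 = 0.15447
Under exogeneity and monotonicity, PN = (p₁ − p₀) / p₁.
PN = (0.33901 − 0.15447) / 0.33901 = 0.18454 / 0.33901 ≈ 0.5444

PN ≈ 0.544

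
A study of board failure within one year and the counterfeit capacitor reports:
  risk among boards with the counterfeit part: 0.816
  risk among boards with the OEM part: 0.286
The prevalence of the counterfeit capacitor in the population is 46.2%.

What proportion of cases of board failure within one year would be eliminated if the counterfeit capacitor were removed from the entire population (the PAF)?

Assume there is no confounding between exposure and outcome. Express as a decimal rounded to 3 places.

PAF ≈ 0.461

Let p₁ = 0.816, p₀ = 0.286.
Overall risk P(Y=1) = π·p₁ + (1−π)·p₀ = 0.462×0.816 + 0.538×0.286 = 0.53086.
Under exogeneity, PAF = [P(Y=1) − p₀] / P(Y=1).
PAF = (0.53086 − 0.286) / 0.53086 ≈ 0.4613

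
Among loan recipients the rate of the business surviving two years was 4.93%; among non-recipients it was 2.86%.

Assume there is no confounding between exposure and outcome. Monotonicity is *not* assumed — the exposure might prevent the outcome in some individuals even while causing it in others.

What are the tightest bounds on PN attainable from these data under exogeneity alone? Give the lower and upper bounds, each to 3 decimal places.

p₁ = 0.0493, p₀ = 0.0286.
Under exogeneity alone the bounds on PN are max{0,(p₁−p₀)/p₁} ≤ PN ≤ min{1,(1−p₀)/p₁}.
  lower = (p₁ − p₀)/p₁ = 0.0207 / 0.0493 ≈ 0.4199
  upper = min{1, (1 − p₀)/p₁} = 0.9714 / 0.0493 ≈ 19.7039 → capped at 1

0.420 ≤ PN ≤ 1.000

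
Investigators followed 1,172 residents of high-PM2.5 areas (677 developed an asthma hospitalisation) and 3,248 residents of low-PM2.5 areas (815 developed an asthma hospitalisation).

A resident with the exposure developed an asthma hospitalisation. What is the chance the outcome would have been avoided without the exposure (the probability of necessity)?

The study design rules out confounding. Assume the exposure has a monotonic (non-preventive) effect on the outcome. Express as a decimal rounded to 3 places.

PN ≈ 0.566

p₁ = P(outcome | exposed) = 677/1172 = 0.57765
p₀ = P(outcome | unexposed) = 815/3248 = 0.25092
Under exogeneity and monotonicity, PN = (p₁ − p₀) / p₁.
PN = (0.57765 − 0.25092) / 0.57765 = 0.32672 / 0.57765 ≈ 0.5656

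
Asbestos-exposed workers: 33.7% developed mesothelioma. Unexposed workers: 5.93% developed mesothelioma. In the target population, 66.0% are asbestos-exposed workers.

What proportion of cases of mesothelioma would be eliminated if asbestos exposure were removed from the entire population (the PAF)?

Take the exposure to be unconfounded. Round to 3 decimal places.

p₁ = 0.337, p₀ = 0.0593.
Overall risk P(Y=1) = π·p₁ + (1−π)·p₀ = 0.66×0.337 + 0.34×0.0593 = 0.24258.
Under exogeneity, PAF = [P(Y=1) − p₀] / P(Y=1).
PAF = (0.24258 − 0.0593) / 0.24258 ≈ 0.7555

PAF ≈ 0.756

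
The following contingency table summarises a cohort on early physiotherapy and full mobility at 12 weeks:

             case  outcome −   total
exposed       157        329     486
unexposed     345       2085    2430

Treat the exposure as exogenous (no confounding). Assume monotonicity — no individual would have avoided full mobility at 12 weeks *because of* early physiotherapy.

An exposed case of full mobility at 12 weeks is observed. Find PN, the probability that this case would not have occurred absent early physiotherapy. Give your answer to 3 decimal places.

PN ≈ 0.561

p₁ = P(outcome | exposed) = 157/486 = 0.32305
p₀ = P(outcome | unexposed) = 345/2430 = 0.14198
Under exogeneity and monotonicity, PN = (p₁ − p₀)/p₁.
PN = (0.32305 − 0.14198) / 0.32305 ≈ 0.5605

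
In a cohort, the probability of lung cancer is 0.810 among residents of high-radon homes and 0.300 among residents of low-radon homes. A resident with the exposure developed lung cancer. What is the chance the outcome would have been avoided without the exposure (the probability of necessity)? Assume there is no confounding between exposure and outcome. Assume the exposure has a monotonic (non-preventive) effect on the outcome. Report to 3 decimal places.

Let p₁ = 0.81, p₀ = 0.3.
Under exogeneity and monotonicity, PN = (p₁ − p₀) / p₁.
PN = (0.81 − 0.3) / 0.81 = 0.51 / 0.81 ≈ 0.6296

PN ≈ 0.630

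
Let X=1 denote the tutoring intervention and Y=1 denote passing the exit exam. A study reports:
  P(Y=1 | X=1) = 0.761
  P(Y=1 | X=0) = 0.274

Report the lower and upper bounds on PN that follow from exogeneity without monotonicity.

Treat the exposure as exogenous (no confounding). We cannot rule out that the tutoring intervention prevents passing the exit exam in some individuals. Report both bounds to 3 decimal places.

0.640 ≤ PN ≤ 0.954

Let p₁ = 0.761, p₀ = 0.274.
Under exogeneity alone the bounds on PN are max{0,(p₁−p₀)/p₁} ≤ PN ≤ min{1,(1−p₀)/p₁}.
  lower = (p₁ − p₀)/p₁ = 0.487 / 0.761 ≈ 0.6399
  upper = min{1, (1 − p₀)/p₁} = 0.726 / 0.761 ≈ 0.9540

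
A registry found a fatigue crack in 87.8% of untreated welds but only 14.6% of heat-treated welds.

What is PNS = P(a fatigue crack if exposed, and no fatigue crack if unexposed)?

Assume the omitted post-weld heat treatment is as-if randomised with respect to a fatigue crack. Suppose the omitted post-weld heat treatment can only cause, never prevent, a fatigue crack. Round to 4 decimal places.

p₁ = 0.878, p₀ = 0.146.
Under exogeneity and monotonicity, PNS = p₁ − p₀.
PNS = 0.878 − 0.146 = 0.732

PNS ≈ 0.7320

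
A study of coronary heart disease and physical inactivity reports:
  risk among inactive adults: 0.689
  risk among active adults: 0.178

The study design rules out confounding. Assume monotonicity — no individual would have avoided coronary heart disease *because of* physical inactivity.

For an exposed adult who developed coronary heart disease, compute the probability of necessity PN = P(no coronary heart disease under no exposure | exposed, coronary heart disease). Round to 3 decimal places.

PN ≈ 0.742

Let p₁ = 0.689, p₀ = 0.178.
Under exogeneity and monotonicity, PN = (p₁ − p₀) / p₁.
PN = (0.689 − 0.178) / 0.689 = 0.511 / 0.689 ≈ 0.7417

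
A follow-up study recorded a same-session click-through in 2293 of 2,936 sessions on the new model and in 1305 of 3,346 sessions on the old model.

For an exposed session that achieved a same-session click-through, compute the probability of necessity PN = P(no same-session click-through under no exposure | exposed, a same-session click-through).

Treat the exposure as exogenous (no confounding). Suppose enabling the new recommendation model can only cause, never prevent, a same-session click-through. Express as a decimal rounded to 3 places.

PN ≈ 0.501

p₁ = P(outcome | exposed) = 2293/2936 = 0.78099
p₀ = P(outcome | unexposed) = 1305/3346 = 0.39002
Under exogeneity and monotonicity, PN = (p₁ − p₀) / p₁.
PN = (0.78099 − 0.39002) / 0.78099 = 0.39098 / 0.78099 ≈ 0.5006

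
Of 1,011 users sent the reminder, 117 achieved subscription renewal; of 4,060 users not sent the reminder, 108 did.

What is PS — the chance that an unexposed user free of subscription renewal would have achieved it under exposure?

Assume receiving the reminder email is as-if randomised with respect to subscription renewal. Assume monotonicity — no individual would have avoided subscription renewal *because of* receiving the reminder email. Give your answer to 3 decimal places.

PS ≈ 0.092

p₁ = P(outcome | exposed) = 117/1011 = 0.11573
p₀ = P(outcome | unexposed) = 108/4060 = 0.026601
Under exogeneity and monotonicity, PS = (p₁ − p₀) / (1 − p₀).
PS = (0.11573 − 0.026601) / (1 − 0.026601) = 0.089126 / 0.9734 ≈ 0.0916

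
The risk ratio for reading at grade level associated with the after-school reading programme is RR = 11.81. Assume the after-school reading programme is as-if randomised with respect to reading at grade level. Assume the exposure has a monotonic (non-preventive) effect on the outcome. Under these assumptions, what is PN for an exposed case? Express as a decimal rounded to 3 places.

PN ≈ 0.915

Under exogeneity and monotonicity, PN = (RR − 1) / RR = 1 − 1/RR.
PN = (11.81 − 1) / 11.81 = 10.81 / 11.81 ≈ 0.9153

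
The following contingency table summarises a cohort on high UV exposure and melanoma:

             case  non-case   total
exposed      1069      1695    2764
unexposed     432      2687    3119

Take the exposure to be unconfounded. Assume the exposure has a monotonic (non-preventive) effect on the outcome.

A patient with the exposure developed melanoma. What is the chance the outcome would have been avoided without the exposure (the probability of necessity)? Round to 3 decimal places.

p₁ = P(outcome | exposed) = 1069/2764 = 0.38676
p₀ = P(outcome | unexposed) = 432/3119 = 0.13851
Under exogeneity and monotonicity, PN = (p₁ − p₀)/p₁.
PN = (0.38676 − 0.13851) / 0.38676 ≈ 0.6419

PN ≈ 0.642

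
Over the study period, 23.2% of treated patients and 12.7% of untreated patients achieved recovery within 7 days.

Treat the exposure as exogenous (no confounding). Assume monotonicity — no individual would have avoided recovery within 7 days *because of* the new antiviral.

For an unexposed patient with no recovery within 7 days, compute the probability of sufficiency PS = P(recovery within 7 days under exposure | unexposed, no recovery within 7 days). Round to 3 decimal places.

PS ≈ 0.120

p₁ = 0.232, p₀ = 0.127.
Under exogeneity and monotonicity, PS = (p₁ − p₀) / (1 − p₀).
PS = (0.232 − 0.127) / (1 − 0.127) = 0.105 / 0.873 ≈ 0.1203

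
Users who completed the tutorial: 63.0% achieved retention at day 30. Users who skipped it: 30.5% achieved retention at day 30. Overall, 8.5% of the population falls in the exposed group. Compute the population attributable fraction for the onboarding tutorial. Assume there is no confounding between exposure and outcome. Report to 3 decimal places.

p₁ = 0.63, p₀ = 0.305.
Overall risk P(Y=1) = π·p₁ + (1−π)·p₀ = 0.085×0.63 + 0.915×0.305 = 0.33263.
Under exogeneity, PAF = [P(Y=1) − p₀] / P(Y=1).
PAF = (0.33263 − 0.305) / 0.33263 ≈ 0.0831

PAF ≈ 0.083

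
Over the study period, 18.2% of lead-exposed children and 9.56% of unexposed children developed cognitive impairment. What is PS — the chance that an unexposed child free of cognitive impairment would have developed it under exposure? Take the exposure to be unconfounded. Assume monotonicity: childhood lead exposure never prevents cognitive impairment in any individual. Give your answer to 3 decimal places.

PS ≈ 0.096

p₁ = 0.182, p₀ = 0.0956.
Under exogeneity and monotonicity, PS = (p₁ − p₀) / (1 − p₀).
PS = (0.182 − 0.0956) / (1 − 0.0956) = 0.0864 / 0.9044 ≈ 0.0955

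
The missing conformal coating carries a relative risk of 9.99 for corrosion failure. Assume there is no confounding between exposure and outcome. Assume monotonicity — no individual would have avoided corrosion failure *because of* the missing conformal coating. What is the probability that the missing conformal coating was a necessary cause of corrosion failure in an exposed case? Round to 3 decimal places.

PN ≈ 0.900

Under exogeneity and monotonicity, PN = (RR − 1) / RR = 1 − 1/RR.
PN = (9.99 − 1) / 9.99 = 8.99 / 9.99 ≈ 0.8999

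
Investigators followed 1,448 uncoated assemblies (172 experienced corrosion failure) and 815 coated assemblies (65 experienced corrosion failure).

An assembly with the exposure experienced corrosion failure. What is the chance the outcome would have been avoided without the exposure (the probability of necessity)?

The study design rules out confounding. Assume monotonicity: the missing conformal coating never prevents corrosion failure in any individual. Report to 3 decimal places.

PN ≈ 0.329

p₁ = P(outcome | exposed) = 172/1448 = 0.11878
p₀ = P(outcome | unexposed) = 65/815 = 0.079755
Under exogeneity and monotonicity, PN = (p₁ − p₀) / p₁.
PN = (0.11878 − 0.079755) / 0.11878 = 0.03903 / 0.11878 ≈ 0.3286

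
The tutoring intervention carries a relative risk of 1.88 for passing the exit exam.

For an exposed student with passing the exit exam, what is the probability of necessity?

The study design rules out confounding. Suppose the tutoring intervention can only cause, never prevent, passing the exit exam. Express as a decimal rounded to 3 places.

Under exogeneity and monotonicity, PN = (RR − 1) / RR = 1 − 1/RR.
PN = (1.88 − 1) / 1.88 = 0.88 / 1.88 ≈ 0.4681

PN ≈ 0.468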